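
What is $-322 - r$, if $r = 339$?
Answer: $-661$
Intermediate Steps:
$-322 - r = -322 - 339 = -661$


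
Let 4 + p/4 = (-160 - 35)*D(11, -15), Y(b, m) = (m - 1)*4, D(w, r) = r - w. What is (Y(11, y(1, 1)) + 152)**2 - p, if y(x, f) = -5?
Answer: -3880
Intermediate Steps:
Y(b, m) = -4 + 4*m (Y(b, m) = (-1 + m)*4 = -4 + 4*m)
p = 20264 (p = -16 + 4*((-160 - 35)*(-15 - 1*11)) = -16 + 4*(-195*(-15 - 11)) = -16 + 4*(-195*(-26)) = -16 + 4*5070 = -16 + 20280 = 20264)
(Y(11, y(1, 1)) + 152)**2 - p = ((-4 + 4*(-5)) + 152)**2 - 1*20264 = ((-4 - 20) + 152)**2 - 20264 = (-24 + 152)**2 - 20264 = 128**2 - 20264 = 16384 - 20264 = -3880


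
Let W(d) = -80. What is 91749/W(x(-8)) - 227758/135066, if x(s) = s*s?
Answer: -6205195537/5402640 ≈ -1148.5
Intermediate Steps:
x(s) = s²
91749/W(x(-8)) - 227758/135066 = 91749/(-80) - 227758/135066 = 91749*(-1/80) - 227758*1/135066 = -91749/80 - 113879/67533 = -6205195537/5402640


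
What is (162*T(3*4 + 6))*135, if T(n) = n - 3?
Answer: 328050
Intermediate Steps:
T(n) = -3 + n
(162*T(3*4 + 6))*135 = (162*(-3 + (3*4 + 6)))*135 = (162*(-3 + (12 + 6)))*135 = (162*(-3 + 18))*135 = (162*15)*135 = 2430*135 = 328050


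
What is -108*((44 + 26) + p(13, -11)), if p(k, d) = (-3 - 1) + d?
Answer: -5940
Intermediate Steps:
p(k, d) = -4 + d
-108*((44 + 26) + p(13, -11)) = -108*((44 + 26) + (-4 - 11)) = -108*(70 - 15) = -108*55 = -5940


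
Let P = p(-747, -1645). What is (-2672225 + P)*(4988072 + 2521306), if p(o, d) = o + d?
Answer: -20084710058226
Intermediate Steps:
p(o, d) = d + o
P = -2392 (P = -1645 - 747 = -2392)
(-2672225 + P)*(4988072 + 2521306) = (-2672225 - 2392)*(4988072 + 2521306) = -2674617*7509378 = -20084710058226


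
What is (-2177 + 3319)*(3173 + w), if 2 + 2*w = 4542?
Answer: 6215906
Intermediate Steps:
w = 2270 (w = -1 + (1/2)*4542 = -1 + 2271 = 2270)
(-2177 + 3319)*(3173 + w) = (-2177 + 3319)*(3173 + 2270) = 1142*5443 = 6215906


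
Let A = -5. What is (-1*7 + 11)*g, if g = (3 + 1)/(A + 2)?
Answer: -16/3 ≈ -5.3333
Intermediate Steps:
g = -4/3 (g = (3 + 1)/(-5 + 2) = 4/(-3) = 4*(-1/3) = -4/3 ≈ -1.3333)
(-1*7 + 11)*g = (-1*7 + 11)*(-4/3) = (-7 + 11)*(-4/3) = 4*(-4/3) = -16/3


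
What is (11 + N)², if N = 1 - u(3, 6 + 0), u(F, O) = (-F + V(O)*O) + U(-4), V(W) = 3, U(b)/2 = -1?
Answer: 1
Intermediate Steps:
U(b) = -2 (U(b) = 2*(-1) = -2)
u(F, O) = -2 - F + 3*O (u(F, O) = (-F + 3*O) - 2 = -2 - F + 3*O)
N = -12 (N = 1 - (-2 - 1*3 + 3*(6 + 0)) = 1 - (-2 - 3 + 3*6) = 1 - (-2 - 3 + 18) = 1 - 1*13 = 1 - 13 = -12)
(11 + N)² = (11 - 12)² = (-1)² = 1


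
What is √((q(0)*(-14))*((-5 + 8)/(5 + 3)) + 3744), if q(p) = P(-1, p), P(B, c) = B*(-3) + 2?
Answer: √14871/2 ≈ 60.973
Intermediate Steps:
P(B, c) = 2 - 3*B (P(B, c) = -3*B + 2 = 2 - 3*B)
q(p) = 5 (q(p) = 2 - 3*(-1) = 2 + 3 = 5)
√((q(0)*(-14))*((-5 + 8)/(5 + 3)) + 3744) = √((5*(-14))*((-5 + 8)/(5 + 3)) + 3744) = √(-210/8 + 3744) = √(-70*3/8 + 3744) = √(-105/4 + 3744) = √(14871/4) = √14871/2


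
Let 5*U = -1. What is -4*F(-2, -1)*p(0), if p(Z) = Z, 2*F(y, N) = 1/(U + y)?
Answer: 0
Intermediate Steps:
U = -1/5 (U = (1/5)*(-1) = -1/5 ≈ -0.20000)
F(y, N) = 1/(2*(-1/5 + y))
-4*F(-2, -1)*p(0) = -4*5/(2*(-1 + 5*(-2)))*0 = -4*5/(2*(-1 - 10))*0 = -4*(5/2)/(-11)*0 = -4*(5/2)*(-1/11)*0 = -(-10)*0/11 = -4*0 = 0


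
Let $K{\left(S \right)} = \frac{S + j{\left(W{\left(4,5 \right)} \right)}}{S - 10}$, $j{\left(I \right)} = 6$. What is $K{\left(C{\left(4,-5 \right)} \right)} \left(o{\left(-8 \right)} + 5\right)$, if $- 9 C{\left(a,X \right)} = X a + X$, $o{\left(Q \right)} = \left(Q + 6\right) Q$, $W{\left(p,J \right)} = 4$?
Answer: $- \frac{1659}{65} \approx -25.523$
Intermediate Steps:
$o{\left(Q \right)} = Q \left(6 + Q\right)$ ($o{\left(Q \right)} = \left(6 + Q\right) Q = Q \left(6 + Q\right)$)
$C{\left(a,X \right)} = - \frac{X}{9} - \frac{X a}{9}$ ($C{\left(a,X \right)} = - \frac{X a + X}{9} = - \frac{X + X a}{9} = - \frac{X}{9} - \frac{X a}{9}$)
$K{\left(S \right)} = \frac{6 + S}{-10 + S}$ ($K{\left(S \right)} = \frac{S + 6}{S - 10} = \frac{6 + S}{-10 + S}$)
$K{\left(C{\left(4,-5 \right)} \right)} \left(o{\left(-8 \right)} + 5\right) = \frac{6 - - \frac{5 \left(1 + 4\right)}{9}}{-10 - - \frac{5 \left(1 + 4\right)}{9}} \left(- 8 \left(6 - 8\right) + 5\right) = \frac{6 - \left(- \frac{5}{9}\right) 5}{-10 - \left(- \frac{5}{9}\right) 5} \left(\left(-8\right) \left(-2\right) + 5\right) = \frac{6 + \frac{25}{9}}{-10 + \frac{25}{9}} \left(16 + 5\right) = \frac{1}{- \frac{65}{9}} \cdot \frac{79}{9} \cdot 21 = \left(- \frac{9}{65}\right) \frac{79}{9} \cdot 21 = \left(- \frac{79}{65}\right) 21 = - \frac{1659}{65}$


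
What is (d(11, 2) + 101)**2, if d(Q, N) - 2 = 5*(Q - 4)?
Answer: 19044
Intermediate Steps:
d(Q, N) = -18 + 5*Q (d(Q, N) = 2 + 5*(Q - 4) = 2 + 5*(-4 + Q) = 2 + (-20 + 5*Q) = -18 + 5*Q)
(d(11, 2) + 101)**2 = ((-18 + 5*11) + 101)**2 = ((-18 + 55) + 101)**2 = (37 + 101)**2 = 138**2 = 19044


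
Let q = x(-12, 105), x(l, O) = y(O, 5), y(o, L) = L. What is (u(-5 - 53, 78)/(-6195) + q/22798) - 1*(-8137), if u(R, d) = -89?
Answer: 1149219944567/141233610 ≈ 8137.0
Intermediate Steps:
x(l, O) = 5
q = 5
(u(-5 - 53, 78)/(-6195) + q/22798) - 1*(-8137) = (-89/(-6195) + 5/22798) - 1*(-8137) = (-89*(-1/6195) + 5*(1/22798)) + 8137 = (89/6195 + 5/22798) + 8137 = 2059997/141233610 + 8137 = 1149219944567/141233610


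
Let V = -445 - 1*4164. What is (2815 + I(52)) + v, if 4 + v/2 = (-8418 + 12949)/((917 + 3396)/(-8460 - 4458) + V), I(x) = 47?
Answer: 169819729334/59543375 ≈ 2852.0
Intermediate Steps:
V = -4609 (V = -445 - 4164 = -4609)
v = -593409916/59543375 (v = -8 + 2*((-8418 + 12949)/((917 + 3396)/(-8460 - 4458) - 4609)) = -8 + 2*(4531/(4313/(-12918) - 4609)) = -8 + 2*(4531/(4313*(-1/12918) - 4609)) = -8 + 2*(4531/(-4313/12918 - 4609)) = -8 + 2*(4531/(-59543375/12918)) = -8 + 2*(4531*(-12918/59543375)) = -8 + 2*(-58531458/59543375) = -8 - 117062916/59543375 = -593409916/59543375 ≈ -9.9660)
(2815 + I(52)) + v = (2815 + 47) - 593409916/59543375 = 2862 - 593409916/59543375 = 169819729334/59543375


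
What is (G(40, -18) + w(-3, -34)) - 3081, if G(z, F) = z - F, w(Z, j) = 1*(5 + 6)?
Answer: -3012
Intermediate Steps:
w(Z, j) = 11 (w(Z, j) = 1*11 = 11)
(G(40, -18) + w(-3, -34)) - 3081 = ((40 - 1*(-18)) + 11) - 3081 = ((40 + 18) + 11) - 3081 = (58 + 11) - 3081 = 69 - 3081 = -3012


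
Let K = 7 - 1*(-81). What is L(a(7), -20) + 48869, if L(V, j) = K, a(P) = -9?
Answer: 48957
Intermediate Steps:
K = 88 (K = 7 + 81 = 88)
L(V, j) = 88
L(a(7), -20) + 48869 = 88 + 48869 = 48957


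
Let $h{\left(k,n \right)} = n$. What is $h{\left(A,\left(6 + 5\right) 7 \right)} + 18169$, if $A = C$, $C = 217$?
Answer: $18246$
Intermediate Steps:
$A = 217$
$h{\left(A,\left(6 + 5\right) 7 \right)} + 18169 = \left(6 + 5\right) 7 + 18169 = 11 \cdot 7 + 18169 = 77 + 18169 = 18246$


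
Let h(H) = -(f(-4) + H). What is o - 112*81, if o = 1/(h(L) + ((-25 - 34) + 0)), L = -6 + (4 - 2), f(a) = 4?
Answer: -535249/59 ≈ -9072.0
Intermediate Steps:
L = -4 (L = -6 + 2 = -4)
h(H) = -4 - H (h(H) = -(4 + H) = -4 - H)
o = -1/59 (o = 1/((-4 - 1*(-4)) + ((-25 - 34) + 0)) = 1/((-4 + 4) + (-59 + 0)) = 1/(0 - 59) = 1/(-59) = -1/59 ≈ -0.016949)
o - 112*81 = -1/59 - 112*81 = -1/59 - 9072 = -535249/59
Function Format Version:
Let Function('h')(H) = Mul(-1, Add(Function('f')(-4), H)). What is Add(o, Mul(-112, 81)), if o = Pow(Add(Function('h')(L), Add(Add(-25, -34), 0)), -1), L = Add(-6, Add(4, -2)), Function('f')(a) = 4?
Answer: Rational(-535249, 59) ≈ -9072.0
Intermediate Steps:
L = -4 (L = Add(-6, 2) = -4)
Function('h')(H) = Add(-4, Mul(-1, H)) (Function('h')(H) = Mul(-1, Add(4, H)) = Add(-4, Mul(-1, H)))
o = Rational(-1, 59) (o = Pow(Add(Add(-4, Mul(-1, -4)), Add(Add(-25, -34), 0)), -1) = Pow(Add(Add(-4, 4), Add(-59, 0)), -1) = Pow(Add(0, -59), -1) = Pow(-59, -1) = Rational(-1, 59) ≈ -0.016949)
Add(o, Mul(-112, 81)) = Add(Rational(-1, 59), Mul(-112, 81)) = Add(Rational(-1, 59), -9072) = Rational(-535249, 59)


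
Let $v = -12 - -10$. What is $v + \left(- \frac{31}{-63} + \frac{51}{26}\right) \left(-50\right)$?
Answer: $- \frac{102113}{819} \approx -124.68$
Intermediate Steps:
$v = -2$ ($v = -12 + 10 = -2$)
$v + \left(- \frac{31}{-63} + \frac{51}{26}\right) \left(-50\right) = -2 + \left(- \frac{31}{-63} + \frac{51}{26}\right) \left(-50\right) = -2 + \left(\left(-31\right) \left(- \frac{1}{63}\right) + 51 \cdot \frac{1}{26}\right) \left(-50\right) = -2 + \left(\frac{31}{63} + \frac{51}{26}\right) \left(-50\right) = -2 + \frac{4019}{1638} \left(-50\right) = -2 - \frac{100475}{819} = - \frac{102113}{819}$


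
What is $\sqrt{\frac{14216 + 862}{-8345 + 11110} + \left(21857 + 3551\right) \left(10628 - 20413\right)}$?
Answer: $\frac{i \sqrt{38790510261170}}{395} \approx 15768.0 i$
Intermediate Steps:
$\sqrt{\frac{14216 + 862}{-8345 + 11110} + \left(21857 + 3551\right) \left(10628 - 20413\right)} = \sqrt{\frac{15078}{2765} + 25408 \left(-9785\right)} = \sqrt{15078 \cdot \frac{1}{2765} - 248617280} = \sqrt{\frac{2154}{395} - 248617280} = \sqrt{- \frac{98203823446}{395}} = \frac{i \sqrt{38790510261170}}{395}$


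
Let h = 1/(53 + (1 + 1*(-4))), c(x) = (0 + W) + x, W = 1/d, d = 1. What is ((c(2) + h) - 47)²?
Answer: 4835601/2500 ≈ 1934.2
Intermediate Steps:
W = 1 (W = 1/1 = 1)
c(x) = 1 + x (c(x) = (0 + 1) + x = 1 + x)
h = 1/50 (h = 1/(53 + (1 - 4)) = 1/(53 - 3) = 1/50 ≈ 0.020000)
((c(2) + h) - 47)² = (((1 + 2) + 1/50) - 47)² = ((3 + 1/50) - 47)² = (151/50 - 47)² = (-2199/50)² = 4835601/2500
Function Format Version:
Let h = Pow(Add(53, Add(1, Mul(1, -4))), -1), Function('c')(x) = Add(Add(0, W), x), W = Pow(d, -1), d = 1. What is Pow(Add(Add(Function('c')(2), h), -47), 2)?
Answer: Rational(4835601, 2500) ≈ 1934.2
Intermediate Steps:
W = 1 (W = Pow(1, -1) = 1)
Function('c')(x) = Add(1, x) (Function('c')(x) = Add(Add(0, 1), x) = Add(1, x))
h = Rational(1, 50) (h = Pow(Add(53, Add(1, -4)), -1) = Pow(Add(53, -3), -1) = Pow(50, -1) = Rational(1, 50) ≈ 0.020000)
Pow(Add(Add(Function('c')(2), h), -47), 2) = Pow(Add(Add(Add(1, 2), Rational(1, 50)), -47), 2) = Pow(Add(Add(3, Rational(1, 50)), -47), 2) = Pow(Add(Rational(151, 50), -47), 2) = Pow(Rational(-2199, 50), 2) = Rational(4835601, 2500)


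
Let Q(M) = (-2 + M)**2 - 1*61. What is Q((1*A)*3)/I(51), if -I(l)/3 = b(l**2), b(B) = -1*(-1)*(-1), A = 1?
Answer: -20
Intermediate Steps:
b(B) = -1 (b(B) = 1*(-1) = -1)
I(l) = 3 (I(l) = -3*(-1) = 3)
Q(M) = -61 + (-2 + M)**2 (Q(M) = (-2 + M)**2 - 61 = -61 + (-2 + M)**2)
Q((1*A)*3)/I(51) = (-61 + (-2 + (1*1)*3)**2)/3 = (-61 + (-2 + 1*3)**2)*(1/3) = (-61 + (-2 + 3)**2)*(1/3) = (-61 + 1**2)*(1/3) = (-61 + 1)*(1/3) = -60*1/3 = -20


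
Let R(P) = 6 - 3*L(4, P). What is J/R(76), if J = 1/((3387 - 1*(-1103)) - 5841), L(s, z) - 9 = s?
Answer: 1/44583 ≈ 2.2430e-5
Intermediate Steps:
L(s, z) = 9 + s
J = -1/1351 (J = 1/((3387 + 1103) - 5841) = 1/(4490 - 5841) = 1/(-1351) = -1/1351 ≈ -0.00074019)
R(P) = -33 (R(P) = 6 - 3*(9 + 4) = 6 - 3*13 = 6 - 39 = -33)
J/R(76) = -1/1351/(-33) = -1/1351*(-1/33) = 1/44583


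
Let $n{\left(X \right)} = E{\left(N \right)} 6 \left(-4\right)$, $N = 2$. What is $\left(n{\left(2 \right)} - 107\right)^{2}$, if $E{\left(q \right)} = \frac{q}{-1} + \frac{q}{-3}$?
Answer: $1849$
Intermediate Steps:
$E{\left(q \right)} = - \frac{4 q}{3}$ ($E{\left(q \right)} = q \left(-1\right) + q \left(- \frac{1}{3}\right) = - q - \frac{q}{3} = - \frac{4 q}{3}$)
$n{\left(X \right)} = 64$ ($n{\left(X \right)} = \left(- \frac{4}{3}\right) 2 \cdot 6 \left(-4\right) = \left(- \frac{8}{3}\right) 6 \left(-4\right) = \left(-16\right) \left(-4\right) = 64$)
$\left(n{\left(2 \right)} - 107\right)^{2} = \left(64 - 107\right)^{2} = \left(-43\right)^{2} = 1849$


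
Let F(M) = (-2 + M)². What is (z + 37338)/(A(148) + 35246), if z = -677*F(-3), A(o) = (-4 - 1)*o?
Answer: 20413/34506 ≈ 0.59158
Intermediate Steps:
A(o) = -5*o
z = -16925 (z = -677*(-2 - 3)² = -677*(-5)² = -677*25 = -16925)
(z + 37338)/(A(148) + 35246) = (-16925 + 37338)/(-5*148 + 35246) = 20413/(-740 + 35246) = 20413/34506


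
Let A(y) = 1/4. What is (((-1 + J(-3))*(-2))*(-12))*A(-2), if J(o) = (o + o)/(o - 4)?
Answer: -6/7 ≈ -0.85714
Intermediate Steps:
A(y) = ¼
J(o) = 2*o/(-4 + o) (J(o) = (2*o)/(-4 + o) = 2*o/(-4 + o))
(((-1 + J(-3))*(-2))*(-12))*A(-2) = (((-1 + 2*(-3)/(-4 - 3))*(-2))*(-12))*(¼) = (((-1 + 2*(-3)/(-7))*(-2))*(-12))*(¼) = (((-1 + 2*(-3)*(-⅐))*(-2))*(-12))*(¼) = (((-1 + 6/7)*(-2))*(-12))*(¼) = (-⅐*(-2)*(-12))*(¼) = ((2/7)*(-12))*(¼) = -24/7*¼ = -6/7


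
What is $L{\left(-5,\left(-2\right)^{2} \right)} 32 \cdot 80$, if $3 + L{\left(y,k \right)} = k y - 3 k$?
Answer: $-89600$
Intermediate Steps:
$L{\left(y,k \right)} = -3 - 3 k + k y$ ($L{\left(y,k \right)} = -3 + \left(k y - 3 k\right) = -3 + \left(- 3 k + k y\right) = -3 - 3 k + k y$)
$L{\left(-5,\left(-2\right)^{2} \right)} 32 \cdot 80 = \left(-3 - 3 \left(-2\right)^{2} + \left(-2\right)^{2} \left(-5\right)\right) 32 \cdot 80 = \left(-3 - 12 + 4 \left(-5\right)\right) 32 \cdot 80 = \left(-3 - 12 - 20\right) 32 \cdot 80 = \left(-35\right) 32 \cdot 80 = \left(-1120\right) 80 = -89600$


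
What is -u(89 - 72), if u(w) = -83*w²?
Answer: 23987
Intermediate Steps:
-u(89 - 72) = -(-83)*(89 - 72)² = -(-83)*17² = -(-83)*289 = -1*(-23987) = 23987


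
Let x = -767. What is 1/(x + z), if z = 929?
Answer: 1/162 ≈ 0.0061728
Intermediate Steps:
1/(x + z) = 1/(-767 + 929) = 1/162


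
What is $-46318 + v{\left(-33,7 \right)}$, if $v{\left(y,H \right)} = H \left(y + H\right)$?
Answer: $-46500$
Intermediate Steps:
$v{\left(y,H \right)} = H \left(H + y\right)$
$-46318 + v{\left(-33,7 \right)} = -46318 + 7 \left(7 - 33\right) = -46318 + 7 \left(-26\right) = -46318 - 182 = -46500$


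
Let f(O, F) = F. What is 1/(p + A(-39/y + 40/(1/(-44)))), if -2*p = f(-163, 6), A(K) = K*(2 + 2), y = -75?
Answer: -25/176023 ≈ -0.00014203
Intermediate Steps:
A(K) = 4*K (A(K) = K*4 = 4*K)
p = -3 (p = -1/2*6 = -3)
1/(p + A(-39/y + 40/(1/(-44)))) = 1/(-3 + 4*(-39/(-75) + 40/(1/(-44)))) = 1/(-3 + 4*(-39*(-1/75) + 40/(-1/44))) = 1/(-3 + 4*(13/25 + 40*(-44))) = 1/(-3 + 4*(13/25 - 1760)) = 1/(-3 + 4*(-43987/25)) = 1/(-3 - 175948/25) = 1/(-176023/25) = -25/176023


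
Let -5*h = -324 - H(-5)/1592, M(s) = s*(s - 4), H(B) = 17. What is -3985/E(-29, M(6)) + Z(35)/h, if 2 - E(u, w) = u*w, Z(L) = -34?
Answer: -17202293/1444310 ≈ -11.910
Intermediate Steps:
M(s) = s*(-4 + s)
E(u, w) = 2 - u*w
h = 103165/1592 (h = -(-324 - 17/1592)/5 = -1/5*(-515825/1592) = 103165/1592 ≈ 64.802)
-3985/E(-29, M(6)) + Z(35)/h = -3985/(2 - 1*(-29)*6*(-4 + 6)) - 34/103165/1592 = -3985/(2 - 1*(-29)*6*2) - 34*1592/103165 = -3985/(2 - 1*(-29)*12) - 54128/103165 = -3985/(2 + 348) - 54128/103165 = -3985/350 - 54128/103165 = -3985*1/350 - 54128/103165 = -797/70 - 54128/103165 = -17202293/1444310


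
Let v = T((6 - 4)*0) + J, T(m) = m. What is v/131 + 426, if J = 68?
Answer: 55874/131 ≈ 426.52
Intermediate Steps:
v = 68 (v = (6 - 4)*0 + 68 = 2*0 + 68 = 0 + 68 = 68)
v/131 + 426 = 68/131 + 426 = 55874/131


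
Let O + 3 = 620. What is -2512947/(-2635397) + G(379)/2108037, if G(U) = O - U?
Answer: 5298012479525/5555514385689 ≈ 0.95365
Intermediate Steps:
O = 617 (O = -3 + 620 = 617)
G(U) = 617 - U
-2512947/(-2635397) + G(379)/2108037 = -2512947/(-2635397) + (617 - 1*379)/2108037 = -2512947*(-1/2635397) + (617 - 379)*(1/2108037) = 2512947/2635397 + 238*(1/2108037) = 2512947/2635397 + 238/2108037 = 5298012479525/5555514385689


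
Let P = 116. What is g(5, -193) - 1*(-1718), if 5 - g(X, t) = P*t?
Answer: 24111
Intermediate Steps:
g(X, t) = 5 - 116*t
g(5, -193) - 1*(-1718) = (5 - 116*(-193)) - 1*(-1718) = (5 + 22388) + 1718 = 22393 + 1718 = 24111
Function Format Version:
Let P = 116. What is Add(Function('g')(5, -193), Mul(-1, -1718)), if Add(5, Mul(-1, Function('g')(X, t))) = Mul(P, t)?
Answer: 24111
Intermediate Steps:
Function('g')(X, t) = Add(5, Mul(-116, t)) (Function('g')(X, t) = Add(5, Mul(-1, Mul(116, t))) = Add(5, Mul(-116, t)))
Add(Function('g')(5, -193), Mul(-1, -1718)) = Add(Add(5, Mul(-116, -193)), Mul(-1, -1718)) = Add(Add(5, 22388), 1718) = Add(22393, 1718) = 24111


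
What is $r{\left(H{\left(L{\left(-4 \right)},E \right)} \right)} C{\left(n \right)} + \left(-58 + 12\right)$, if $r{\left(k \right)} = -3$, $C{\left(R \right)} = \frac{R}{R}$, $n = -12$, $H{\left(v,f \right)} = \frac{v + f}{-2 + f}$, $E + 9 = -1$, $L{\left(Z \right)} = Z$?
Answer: $-49$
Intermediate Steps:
$E = -10$ ($E = -9 - 1 = -10$)
$H{\left(v,f \right)} = \frac{f + v}{-2 + f}$
$C{\left(R \right)} = 1$
$r{\left(H{\left(L{\left(-4 \right)},E \right)} \right)} C{\left(n \right)} + \left(-58 + 12\right) = \left(-3\right) 1 + \left(-58 + 12\right) = -3 - 46 = -49$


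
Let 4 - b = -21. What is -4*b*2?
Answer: -200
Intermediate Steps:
b = 25 (b = 4 - 1*(-21) = 4 + 21 = 25)
-4*b*2 = -4*25*2 = -100*2 = -200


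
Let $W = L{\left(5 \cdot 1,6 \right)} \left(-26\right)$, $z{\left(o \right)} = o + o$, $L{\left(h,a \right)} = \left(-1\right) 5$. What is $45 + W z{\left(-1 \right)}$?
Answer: $-215$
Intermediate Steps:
$L{\left(h,a \right)} = -5$
$z{\left(o \right)} = 2 o$
$W = 130$ ($W = \left(-5\right) \left(-26\right) = 130$)
$45 + W z{\left(-1 \right)} = 45 + 130 \cdot 2 \left(-1\right) = 45 + 130 \left(-2\right) = 45 - 260 = -215$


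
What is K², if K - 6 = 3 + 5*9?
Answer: 2916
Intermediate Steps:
K = 54 (K = 6 + (3 + 5*9) = 6 + (3 + 45) = 6 + 48 = 54)
K² = 54² = 2916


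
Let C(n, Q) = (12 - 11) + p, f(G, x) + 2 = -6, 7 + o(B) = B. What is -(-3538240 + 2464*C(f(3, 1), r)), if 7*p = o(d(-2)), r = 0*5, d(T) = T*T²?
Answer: 3541056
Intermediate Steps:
d(T) = T³
o(B) = -7 + B
r = 0
f(G, x) = -8 (f(G, x) = -2 - 6 = -8)
p = -15/7 (p = (-7 + (-2)³)/7 = (-7 - 8)/7 = (⅐)*(-15) = -15/7 ≈ -2.1429)
C(n, Q) = -8/7 (C(n, Q) = (12 - 11) - 15/7 = 1 - 15/7 = -8/7)
-(-3538240 + 2464*C(f(3, 1), r)) = -(-3538240 + 2464*(-8/7)) = -(-3538240 - 2816) = -1*(-3541056) = 3541056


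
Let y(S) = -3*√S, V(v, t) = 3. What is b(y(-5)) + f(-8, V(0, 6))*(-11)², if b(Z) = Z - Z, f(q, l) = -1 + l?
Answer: 242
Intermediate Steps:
b(Z) = 0
b(y(-5)) + f(-8, V(0, 6))*(-11)² = 0 + (-1 + 3)*(-11)² = 0 + 2*121 = 0 + 242 = 242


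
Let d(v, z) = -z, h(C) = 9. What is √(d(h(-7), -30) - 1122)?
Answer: 2*I*√273 ≈ 33.045*I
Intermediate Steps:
√(d(h(-7), -30) - 1122) = √(-1*(-30) - 1122) = √(30 - 1122) = √(-1092) = 2*I*√273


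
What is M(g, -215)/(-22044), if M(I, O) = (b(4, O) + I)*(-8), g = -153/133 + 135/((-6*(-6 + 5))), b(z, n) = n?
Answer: -51511/732963 ≈ -0.070278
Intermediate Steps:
g = 5679/266 (g = -153*1/133 + 135/((-6*(-1))) = -153/133 + 135/6 = -153/133 + 135*(⅙) = -153/133 + 45/2 = 5679/266 ≈ 21.350)
M(I, O) = -8*I - 8*O (M(I, O) = (O + I)*(-8) = (I + O)*(-8) = -8*I - 8*O)
M(g, -215)/(-22044) = (-8*5679/266 - 8*(-215))/(-22044) = (-22716/133 + 1720)*(-1/22044) = (206044/133)*(-1/22044) = -51511/732963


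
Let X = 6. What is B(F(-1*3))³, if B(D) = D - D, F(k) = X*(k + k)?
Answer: 0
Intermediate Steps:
F(k) = 12*k (F(k) = 6*(k + k) = 6*(2*k) = 12*k)
B(D) = 0
B(F(-1*3))³ = 0³ = 0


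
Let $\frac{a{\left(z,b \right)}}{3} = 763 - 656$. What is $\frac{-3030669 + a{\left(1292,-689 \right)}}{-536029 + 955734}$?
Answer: $- \frac{3030348}{419705} \approx -7.2202$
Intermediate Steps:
$a{\left(z,b \right)} = 321$ ($a{\left(z,b \right)} = 3 \left(763 - 656\right) = 3 \cdot 107 = 321$)
$\frac{-3030669 + a{\left(1292,-689 \right)}}{-536029 + 955734} = \frac{-3030669 + 321}{-536029 + 955734} = - \frac{3030348}{419705}$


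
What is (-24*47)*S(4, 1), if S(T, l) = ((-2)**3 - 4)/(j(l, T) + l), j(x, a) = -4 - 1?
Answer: -3384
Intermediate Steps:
j(x, a) = -5
S(T, l) = -12/(-5 + l) (S(T, l) = ((-2)**3 - 4)/(-5 + l) = (-8 - 4)/(-5 + l) = -12/(-5 + l))
(-24*47)*S(4, 1) = (-24*47)*(-12/(-5 + 1)) = -(-13536)/(-4) = -(-13536)*(-1)/4 = -1128*3 = -3384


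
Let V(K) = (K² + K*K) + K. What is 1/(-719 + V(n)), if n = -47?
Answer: 1/3652 ≈ 0.00027382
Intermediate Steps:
V(K) = K + 2*K² (V(K) = (K² + K²) + K = 2*K² + K = K + 2*K²)
1/(-719 + V(n)) = 1/(-719 - 47*(1 + 2*(-47))) = 1/(-719 - 47*(1 - 94)) = 1/(-719 - 47*(-93)) = 1/(-719 + 4371) = 1/3652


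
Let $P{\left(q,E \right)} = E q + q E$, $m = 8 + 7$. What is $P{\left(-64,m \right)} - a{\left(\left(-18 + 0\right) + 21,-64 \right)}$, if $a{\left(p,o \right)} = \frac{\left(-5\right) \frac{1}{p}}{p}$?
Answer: $- \frac{17275}{9} \approx -1919.4$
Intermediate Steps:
$m = 15$
$a{\left(p,o \right)} = - \frac{5}{p^{2}}$
$P{\left(q,E \right)} = 2 E q$ ($P{\left(q,E \right)} = E q + E q = 2 E q$)
$P{\left(-64,m \right)} - a{\left(\left(-18 + 0\right) + 21,-64 \right)} = 2 \cdot 15 \left(-64\right) - - \frac{5}{\left(\left(-18 + 0\right) + 21\right)^{2}} = -1920 - - \frac{5}{\left(-18 + 21\right)^{2}} = -1920 - - \frac{5}{9} = -1920 + \frac{5}{9} = - \frac{17275}{9}$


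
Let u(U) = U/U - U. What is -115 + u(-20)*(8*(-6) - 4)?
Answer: -1207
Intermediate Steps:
u(U) = 1 - U
-115 + u(-20)*(8*(-6) - 4) = -115 + (1 - 1*(-20))*(8*(-6) - 4) = -115 + (1 + 20)*(-48 - 4) = -115 + 21*(-52) = -115 - 1092 = -1207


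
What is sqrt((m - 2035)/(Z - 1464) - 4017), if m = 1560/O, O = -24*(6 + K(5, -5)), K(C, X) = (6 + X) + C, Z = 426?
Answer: I*sqrt(17303898382)/2076 ≈ 63.364*I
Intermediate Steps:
K(C, X) = 6 + C + X
O = -288 (O = -24*(6 + (6 + 5 - 5)) = -24*(6 + 6) = -24*12 = -288)
m = -65/12 (m = 1560/(-288) = 1560*(-1/288) = -65/12 ≈ -5.4167)
sqrt((m - 2035)/(Z - 1464) - 4017) = sqrt((-65/12 - 2035)/(426 - 1464) - 4017) = sqrt(-24485/12/(-1038) - 4017) = sqrt(-24485/12*(-1/1038) - 4017) = sqrt(24485/12456 - 4017) = sqrt(-50011267/12456) = I*sqrt(17303898382)/2076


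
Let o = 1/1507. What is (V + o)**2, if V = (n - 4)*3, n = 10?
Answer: 735874129/2271049 ≈ 324.02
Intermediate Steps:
V = 18 (V = (10 - 4)*3 = 6*3 = 18)
o = 1/1507 ≈ 0.00066357
(V + o)**2 = (18 + 1/1507)**2 = (27127/1507)**2 = 735874129/2271049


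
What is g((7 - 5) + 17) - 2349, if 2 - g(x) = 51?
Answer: -2398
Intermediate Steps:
g(x) = -49 (g(x) = 2 - 1*51 = 2 - 51 = -49)
g((7 - 5) + 17) - 2349 = -49 - 2349 = -2398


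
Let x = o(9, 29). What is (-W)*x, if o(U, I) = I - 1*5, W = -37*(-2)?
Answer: -1776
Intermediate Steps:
W = 74
o(U, I) = -5 + I (o(U, I) = I - 5 = -5 + I)
x = 24 (x = -5 + 29 = 24)
(-W)*x = -1*74*24 = -74*24 = -1776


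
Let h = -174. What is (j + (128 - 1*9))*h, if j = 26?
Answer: -25230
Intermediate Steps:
(j + (128 - 1*9))*h = (26 + (128 - 1*9))*(-174) = (26 + (128 - 9))*(-174) = (26 + 119)*(-174) = 145*(-174) = -25230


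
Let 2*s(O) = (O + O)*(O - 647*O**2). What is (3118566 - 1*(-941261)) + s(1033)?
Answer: -713184873323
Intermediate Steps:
s(O) = O*(O - 647*O**2) (s(O) = ((O + O)*(O - 647*O**2))/2 = ((2*O)*(O - 647*O**2))/2 = (2*O*(O - 647*O**2))/2 = O*(O - 647*O**2))
(3118566 - 1*(-941261)) + s(1033) = (3118566 - 1*(-941261)) + 1033**2*(1 - 647*1033) = (3118566 + 941261) + 1067089*(1 - 668351) = 4059827 + 1067089*(-668350) = 4059827 - 713188933150 = -713184873323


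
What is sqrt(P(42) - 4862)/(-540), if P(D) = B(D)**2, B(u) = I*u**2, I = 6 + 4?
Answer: -sqrt(311164738)/540 ≈ -32.666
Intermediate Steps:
I = 10
B(u) = 10*u**2
P(D) = 100*D**4 (P(D) = (10*D**2)**2 = 100*D**4)
sqrt(P(42) - 4862)/(-540) = sqrt(100*42**4 - 4862)/(-540) = sqrt(100*3111696 - 4862)*(-1/540) = sqrt(311169600 - 4862)*(-1/540) = sqrt(311164738)*(-1/540) = -sqrt(311164738)/540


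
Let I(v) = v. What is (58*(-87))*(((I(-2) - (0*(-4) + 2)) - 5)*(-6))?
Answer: -272484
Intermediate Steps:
(58*(-87))*(((I(-2) - (0*(-4) + 2)) - 5)*(-6)) = (58*(-87))*(((-2 - (0*(-4) + 2)) - 5)*(-6)) = -5046*((-2 - (0 + 2)) - 5)*(-6) = -5046*((-2 - 1*2) - 5)*(-6) = -5046*((-2 - 2) - 5)*(-6) = -5046*(-4 - 5)*(-6) = -(-45414)*(-6) = -5046*54 = -272484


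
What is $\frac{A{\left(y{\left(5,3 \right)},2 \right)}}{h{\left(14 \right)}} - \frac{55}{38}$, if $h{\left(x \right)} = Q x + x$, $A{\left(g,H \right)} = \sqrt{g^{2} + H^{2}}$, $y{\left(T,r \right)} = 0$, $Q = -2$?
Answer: $- \frac{423}{266} \approx -1.5902$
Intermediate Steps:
$A{\left(g,H \right)} = \sqrt{H^{2} + g^{2}}$
$h{\left(x \right)} = - x$ ($h{\left(x \right)} = - 2 x + x = - x$)
$\frac{A{\left(y{\left(5,3 \right)},2 \right)}}{h{\left(14 \right)}} - \frac{55}{38} = \frac{\sqrt{2^{2} + 0^{2}}}{\left(-1\right) 14} - \frac{55}{38} = \frac{\sqrt{4 + 0}}{-14} - \frac{55}{38} = \sqrt{4} \left(- \frac{1}{14}\right) - \frac{55}{38} = 2 \left(- \frac{1}{14}\right) - \frac{55}{38} = - \frac{1}{7} - \frac{55}{38} = - \frac{423}{266}$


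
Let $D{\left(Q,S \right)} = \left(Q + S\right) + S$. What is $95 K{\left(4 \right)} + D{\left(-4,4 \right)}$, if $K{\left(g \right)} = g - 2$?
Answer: $194$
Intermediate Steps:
$K{\left(g \right)} = -2 + g$
$D{\left(Q,S \right)} = Q + 2 S$
$95 K{\left(4 \right)} + D{\left(-4,4 \right)} = 95 \left(-2 + 4\right) + \left(-4 + 2 \cdot 4\right) = 95 \cdot 2 + \left(-4 + 8\right) = 190 + 4 = 194$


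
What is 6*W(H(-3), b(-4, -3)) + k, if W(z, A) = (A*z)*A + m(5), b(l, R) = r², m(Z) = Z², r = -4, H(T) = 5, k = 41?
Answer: 7871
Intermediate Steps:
b(l, R) = 16 (b(l, R) = (-4)² = 16)
W(z, A) = 25 + z*A² (W(z, A) = (A*z)*A + 5² = z*A² + 25 = 25 + z*A²)
6*W(H(-3), b(-4, -3)) + k = 6*(25 + 5*16²) + 41 = 6*(25 + 5*256) + 41 = 6*(25 + 1280) + 41 = 6*1305 + 41 = 7830 + 41 = 7871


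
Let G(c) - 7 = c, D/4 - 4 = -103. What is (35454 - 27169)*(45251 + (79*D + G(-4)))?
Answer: 115741450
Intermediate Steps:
D = -396 (D = 16 + 4*(-103) = 16 - 412 = -396)
G(c) = 7 + c
(35454 - 27169)*(45251 + (79*D + G(-4))) = (35454 - 27169)*(45251 + (79*(-396) + (7 - 4))) = 8285*(45251 + (-31284 + 3)) = 8285*(45251 - 31281) = 8285*13970 = 115741450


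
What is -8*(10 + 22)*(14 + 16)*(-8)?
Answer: 61440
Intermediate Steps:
-8*(10 + 22)*(14 + 16)*(-8) = -256*30*(-8) = -8*960*(-8) = -7680*(-8) = 61440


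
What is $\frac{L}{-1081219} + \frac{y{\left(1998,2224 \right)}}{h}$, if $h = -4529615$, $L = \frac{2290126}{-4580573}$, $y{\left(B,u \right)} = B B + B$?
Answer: $- \frac{19780694150413113484}{22433382837961092505} \approx -0.88175$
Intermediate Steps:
$y{\left(B,u \right)} = B + B^{2}$ ($y{\left(B,u \right)} = B^{2} + B = B + B^{2}$)
$L = - \frac{2290126}{4580573}$ ($L = 2290126 \left(- \frac{1}{4580573}\right) = - \frac{2290126}{4580573} \approx -0.49996$)
$\frac{L}{-1081219} + \frac{y{\left(1998,2224 \right)}}{h} = - \frac{2290126}{4580573 \left(-1081219\right)} + \frac{1998 \left(1 + 1998\right)}{-4529615} = \left(- \frac{2290126}{4580573}\right) \left(- \frac{1}{1081219}\right) + 1998 \cdot 1999 \left(- \frac{1}{4529615}\right) = \frac{2290126}{4952602558487} + 3994002 \left(- \frac{1}{4529615}\right) = \frac{2290126}{4952602558487} - \frac{3994002}{4529615} = - \frac{19780694150413113484}{22433382837961092505}$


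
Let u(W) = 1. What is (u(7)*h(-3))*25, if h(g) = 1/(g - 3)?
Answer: -25/6 ≈ -4.1667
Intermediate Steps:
h(g) = 1/(-3 + g)
(u(7)*h(-3))*25 = (1/(-3 - 3))*25 = (1/(-6))*25 = (1*(-1/6))*25 = -1/6*25 = -25/6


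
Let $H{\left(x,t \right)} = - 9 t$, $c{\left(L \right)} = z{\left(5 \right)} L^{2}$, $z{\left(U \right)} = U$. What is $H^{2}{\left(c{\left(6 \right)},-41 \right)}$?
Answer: $136161$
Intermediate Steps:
$c{\left(L \right)} = 5 L^{2}$
$H{\left(x,t \right)} = - 9 t$
$H^{2}{\left(c{\left(6 \right)},-41 \right)} = \left(\left(-9\right) \left(-41\right)\right)^{2} = 369^{2} = 136161$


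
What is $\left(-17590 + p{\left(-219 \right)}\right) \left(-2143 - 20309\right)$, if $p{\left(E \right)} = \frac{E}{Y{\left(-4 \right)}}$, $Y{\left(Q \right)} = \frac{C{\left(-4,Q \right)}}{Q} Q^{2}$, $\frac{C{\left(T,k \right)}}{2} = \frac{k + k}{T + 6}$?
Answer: $\frac{3160674687}{8} \approx 3.9508 \cdot 10^{8}$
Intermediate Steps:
$C{\left(T,k \right)} = \frac{4 k}{6 + T}$ ($C{\left(T,k \right)} = 2 \frac{k + k}{T + 6} = 2 \frac{2 k}{6 + T} = \frac{4 k}{6 + T}$)
$Y{\left(Q \right)} = 2 Q^{2}$ ($Y{\left(Q \right)} = \frac{4 Q \frac{1}{6 - 4}}{Q} Q^{2} = \frac{4 Q \frac{1}{2}}{Q} Q^{2} = \frac{2 Q}{Q} Q^{2} = 2 Q^{2}$)
$p{\left(E \right)} = \frac{E}{32}$ ($p{\left(E \right)} = \frac{E}{2 \left(-4\right)^{2}} = \frac{E}{2 \cdot 16} = \frac{E}{32}$)
$\left(-17590 + p{\left(-219 \right)}\right) \left(-2143 - 20309\right) = \left(-17590 + \frac{1}{32} \left(-219\right)\right) \left(-2143 - 20309\right) = \left(-17590 - \frac{219}{32}\right) \left(-22452\right) = \left(- \frac{563099}{32}\right) \left(-22452\right) = \frac{3160674687}{8}$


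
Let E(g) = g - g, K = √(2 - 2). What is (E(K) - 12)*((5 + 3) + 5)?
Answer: -156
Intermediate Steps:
K = 0 (K = √0 = 0)
E(g) = 0
(E(K) - 12)*((5 + 3) + 5) = (0 - 12)*((5 + 3) + 5) = -12*(8 + 5) = -12*13 = -156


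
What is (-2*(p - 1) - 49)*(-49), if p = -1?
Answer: 2205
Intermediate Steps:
(-2*(p - 1) - 49)*(-49) = (-2*(-1 - 1) - 49)*(-49) = (-2*(-2) - 49)*(-49) = (4 - 49)*(-49) = -45*(-49) = 2205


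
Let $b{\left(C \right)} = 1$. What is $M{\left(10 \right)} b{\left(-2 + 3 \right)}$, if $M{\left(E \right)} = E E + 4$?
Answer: $104$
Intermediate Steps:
$M{\left(E \right)} = 4 + E^{2}$ ($M{\left(E \right)} = E^{2} + 4 = 4 + E^{2}$)
$M{\left(10 \right)} b{\left(-2 + 3 \right)} = \left(4 + 10^{2}\right) 1 = \left(4 + 100\right) 1 = 104 \cdot 1 = 104$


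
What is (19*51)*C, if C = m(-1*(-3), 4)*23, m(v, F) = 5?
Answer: 111435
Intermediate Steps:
C = 115 (C = 5*23 = 115)
(19*51)*C = (19*51)*115 = 969*115 = 111435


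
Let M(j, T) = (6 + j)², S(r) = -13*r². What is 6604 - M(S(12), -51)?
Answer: -3475352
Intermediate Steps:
6604 - M(S(12), -51) = 6604 - (6 - 13*12²)² = 6604 - (6 - 13*144)² = 6604 - (6 - 1872)² = 6604 - 1*(-1866)² = 6604 - 1*3481956 = 6604 - 3481956 = -3475352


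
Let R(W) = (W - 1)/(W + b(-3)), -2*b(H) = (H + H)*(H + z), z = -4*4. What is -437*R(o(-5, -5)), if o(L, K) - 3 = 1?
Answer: 1311/53 ≈ 24.736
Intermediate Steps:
z = -16
o(L, K) = 4 (o(L, K) = 3 + 1 = 4)
b(H) = -H*(-16 + H) (b(H) = -(H + H)*(H - 16)/2 = -2*H*(-16 + H)/2 = -H*(-16 + H))
R(W) = (-1 + W)/(-57 + W) (R(W) = (W - 1)/(W - 3*(16 - 1*(-3))) = (-1 + W)/(W - 3*(16 + 3)) = (-1 + W)/(W - 3*19) = (-1 + W)/(W - 57) = (-1 + W)/(-57 + W))
-437*R(o(-5, -5)) = -437*(-1 + 4)/(-57 + 4) = -437*3/(-53) = -(-437)*3/53 = -437*(-3/53) = 1311/53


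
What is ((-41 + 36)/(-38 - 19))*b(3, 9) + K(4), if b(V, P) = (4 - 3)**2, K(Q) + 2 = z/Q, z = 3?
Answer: -265/228 ≈ -1.1623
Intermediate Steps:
K(Q) = -2 + 3/Q
b(V, P) = 1 (b(V, P) = 1**2 = 1)
((-41 + 36)/(-38 - 19))*b(3, 9) + K(4) = ((-41 + 36)/(-38 - 19))*1 + (-2 + 3/4) = -5/(-57)*1 + (-2 + 3*(1/4)) = -5*(-1/57)*1 + (-2 + 3/4) = (5/57)*1 - 5/4 = 5/57 - 5/4 = -265/228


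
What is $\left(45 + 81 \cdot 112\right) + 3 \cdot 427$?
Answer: $10398$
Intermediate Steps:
$\left(45 + 81 \cdot 112\right) + 3 \cdot 427 = \left(45 + 9072\right) + 1281 = 9117 + 1281 = 10398$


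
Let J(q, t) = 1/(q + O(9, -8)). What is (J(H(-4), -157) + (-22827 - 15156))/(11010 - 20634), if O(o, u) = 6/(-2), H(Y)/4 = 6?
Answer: 398821/101052 ≈ 3.9467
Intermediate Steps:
H(Y) = 24 (H(Y) = 4*6 = 24)
O(o, u) = -3 (O(o, u) = 6*(-1/2) = -3)
J(q, t) = 1/(-3 + q) (J(q, t) = 1/(q - 3) = 1/(-3 + q))
(J(H(-4), -157) + (-22827 - 15156))/(11010 - 20634) = (1/(-3 + 24) + (-22827 - 15156))/(11010 - 20634) = (1/21 - 37983)/(-9624) = (1/21 - 37983)*(-1/9624) = -797642/21*(-1/9624) = 398821/101052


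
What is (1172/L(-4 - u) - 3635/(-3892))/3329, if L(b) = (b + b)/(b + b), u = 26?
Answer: 4565059/12956468 ≈ 0.35234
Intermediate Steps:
L(b) = 1 (L(b) = (2*b)/((2*b)) = (2*b)*(1/(2*b)) = 1)
(1172/L(-4 - u) - 3635/(-3892))/3329 = (1172/1 - 3635/(-3892))/3329 = (1172*1 - 3635*(-1/3892))*(1/3329) = (1172 + 3635/3892)*(1/3329) = (4565059/3892)*(1/3329) = 4565059/12956468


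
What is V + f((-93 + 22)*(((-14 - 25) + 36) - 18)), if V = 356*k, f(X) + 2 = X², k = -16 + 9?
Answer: 2220587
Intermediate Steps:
k = -7
f(X) = -2 + X²
V = -2492 (V = 356*(-7) = -2492)
V + f((-93 + 22)*(((-14 - 25) + 36) - 18)) = -2492 + (-2 + ((-93 + 22)*(((-14 - 25) + 36) - 18))²) = -2492 + (-2 + (-71*((-39 + 36) - 18))²) = -2492 + (-2 + (-71*(-3 - 18))²) = -2492 + (-2 + (-71*(-21))²) = -2492 + (-2 + 1491²) = -2492 + (-2 + 2223081) = -2492 + 2223079 = 2220587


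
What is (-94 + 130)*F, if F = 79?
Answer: 2844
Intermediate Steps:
(-94 + 130)*F = (-94 + 130)*79 = 36*79 = 2844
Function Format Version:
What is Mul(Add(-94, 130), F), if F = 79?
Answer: 2844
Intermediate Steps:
Mul(Add(-94, 130), F) = Mul(Add(-94, 130), 79) = Mul(36, 79) = 2844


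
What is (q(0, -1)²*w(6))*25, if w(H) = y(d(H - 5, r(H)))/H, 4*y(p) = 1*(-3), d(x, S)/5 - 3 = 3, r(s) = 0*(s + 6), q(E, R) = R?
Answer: -25/8 ≈ -3.1250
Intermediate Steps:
r(s) = 0 (r(s) = 0*(6 + s) = 0)
d(x, S) = 30 (d(x, S) = 15 + 5*3 = 15 + 15 = 30)
y(p) = -¾ (y(p) = (1*(-3))/4 = (¼)*(-3) = -¾)
w(H) = -3/(4*H)
(q(0, -1)²*w(6))*25 = ((-1)²*(-¾/6))*25 = (1*(-¾*⅙))*25 = (1*(-⅛))*25 = -⅛*25 = -25/8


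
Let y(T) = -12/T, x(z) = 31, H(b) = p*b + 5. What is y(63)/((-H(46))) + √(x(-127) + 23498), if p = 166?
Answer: 4/160461 + √23529 ≈ 153.39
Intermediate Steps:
H(b) = 5 + 166*b (H(b) = 166*b + 5 = 5 + 166*b)
y(63)/((-H(46))) + √(x(-127) + 23498) = (-12/63)/((-(5 + 166*46))) + √(31 + 23498) = (-12*1/63)/((-(5 + 7636))) + √23529 = -4/(21*((-1*7641))) + √23529 = -4/21/(-7641) + √23529 = -4/21*(-1/7641) + √23529 = 4/160461 + √23529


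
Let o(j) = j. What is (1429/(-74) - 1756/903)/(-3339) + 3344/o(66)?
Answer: 11306099003/223118658 ≈ 50.673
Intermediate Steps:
(1429/(-74) - 1756/903)/(-3339) + 3344/o(66) = (1429/(-74) - 1756/903)/(-3339) + 3344/66 = (1429*(-1/74) - 1756*1/903)*(-1/3339) + 3344*(1/66) = (-1429/74 - 1756/903)*(-1/3339) + 152/3 = -1420331/66822*(-1/3339) + 152/3 = 1420331/223118658 + 152/3 = 11306099003/223118658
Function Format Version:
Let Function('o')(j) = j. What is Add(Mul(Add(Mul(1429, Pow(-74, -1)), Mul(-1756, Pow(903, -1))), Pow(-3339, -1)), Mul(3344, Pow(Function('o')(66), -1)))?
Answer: Rational(11306099003, 223118658) ≈ 50.673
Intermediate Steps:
Add(Mul(Add(Mul(1429, Pow(-74, -1)), Mul(-1756, Pow(903, -1))), Pow(-3339, -1)), Mul(3344, Pow(Function('o')(66), -1))) = Add(Mul(Add(Mul(1429, Pow(-74, -1)), Mul(-1756, Pow(903, -1))), Pow(-3339, -1)), Mul(3344, Pow(66, -1))) = Add(Mul(Add(Mul(1429, Rational(-1, 74)), Mul(-1756, Rational(1, 903))), Rational(-1, 3339)), Mul(3344, Rational(1, 66))) = Add(Mul(Add(Rational(-1429, 74), Rational(-1756, 903)), Rational(-1, 3339)), Rational(152, 3)) = Add(Mul(Rational(-1420331, 66822), Rational(-1, 3339)), Rational(152, 3)) = Add(Rational(1420331, 223118658), Rational(152, 3)) = Rational(11306099003, 223118658)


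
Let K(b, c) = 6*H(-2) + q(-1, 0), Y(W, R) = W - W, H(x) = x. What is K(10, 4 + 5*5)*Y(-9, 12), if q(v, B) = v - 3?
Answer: 0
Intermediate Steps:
q(v, B) = -3 + v
Y(W, R) = 0
K(b, c) = -16 (K(b, c) = 6*(-2) + (-3 - 1) = -12 - 4 = -16)
K(10, 4 + 5*5)*Y(-9, 12) = -16*0 = 0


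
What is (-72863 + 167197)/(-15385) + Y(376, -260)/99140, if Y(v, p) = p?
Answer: -467813643/76263445 ≈ -6.1342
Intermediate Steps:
(-72863 + 167197)/(-15385) + Y(376, -260)/99140 = (-72863 + 167197)/(-15385) - 260/99140 = 94334*(-1/15385) - 260*1/99140 = -94334/15385 - 13/4957 = -467813643/76263445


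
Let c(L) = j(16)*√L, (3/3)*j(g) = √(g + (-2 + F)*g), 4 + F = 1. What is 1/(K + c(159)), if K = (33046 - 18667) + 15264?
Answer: 9881/292905875 - 8*I*√159/878717625 ≈ 3.3734e-5 - 1.148e-7*I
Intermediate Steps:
F = -3 (F = -4 + 1 = -3)
j(g) = 2*√(-g) (j(g) = √(g + (-2 - 3)*g) = √(g - 5*g) = √(-4*g) = 2*√(-g))
K = 29643 (K = 14379 + 15264 = 29643)
c(L) = 8*I*√L (c(L) = (2*√(-1*16))*√L = (2*√(-16))*√L = (2*(4*I))*√L = (8*I)*√L = 8*I*√L)
1/(K + c(159)) = 1/(29643 + 8*I*√159)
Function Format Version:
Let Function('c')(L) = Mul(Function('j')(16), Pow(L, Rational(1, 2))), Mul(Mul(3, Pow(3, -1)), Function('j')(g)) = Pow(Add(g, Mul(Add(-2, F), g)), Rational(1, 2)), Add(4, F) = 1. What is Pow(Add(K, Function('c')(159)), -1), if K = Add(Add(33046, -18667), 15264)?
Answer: Add(Rational(9881, 292905875), Mul(Rational(-8, 878717625), I, Pow(159, Rational(1, 2)))) ≈ Add(3.3734e-5, Mul(-1.1480e-7, I))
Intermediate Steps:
F = -3 (F = Add(-4, 1) = -3)
Function('j')(g) = Mul(2, Pow(Mul(-1, g), Rational(1, 2))) (Function('j')(g) = Pow(Add(g, Mul(Add(-2, -3), g)), Rational(1, 2)) = Pow(Add(g, Mul(-5, g)), Rational(1, 2)) = Pow(Mul(-4, g), Rational(1, 2)) = Mul(2, Pow(Mul(-1, g), Rational(1, 2))))
K = 29643 (K = Add(14379, 15264) = 29643)
Function('c')(L) = Mul(8, I, Pow(L, Rational(1, 2))) (Function('c')(L) = Mul(Mul(2, Pow(Mul(-1, 16), Rational(1, 2))), Pow(L, Rational(1, 2))) = Mul(Mul(2, Pow(-16, Rational(1, 2))), Pow(L, Rational(1, 2))) = Mul(Mul(2, Mul(4, I)), Pow(L, Rational(1, 2))) = Mul(Mul(8, I), Pow(L, Rational(1, 2))) = Mul(8, I, Pow(L, Rational(1, 2))))
Pow(Add(K, Function('c')(159)), -1) = Pow(Add(29643, Mul(8, I, Pow(159, Rational(1, 2)))), -1)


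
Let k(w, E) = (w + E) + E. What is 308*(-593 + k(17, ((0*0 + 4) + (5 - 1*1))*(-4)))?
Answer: -197120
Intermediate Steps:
k(w, E) = w + 2*E (k(w, E) = (E + w) + E = w + 2*E)
308*(-593 + k(17, ((0*0 + 4) + (5 - 1*1))*(-4))) = 308*(-593 + (17 + 2*(((0*0 + 4) + (5 - 1*1))*(-4)))) = 308*(-593 + (17 + 2*(((0 + 4) + (5 - 1))*(-4)))) = 308*(-593 + (17 + 2*((4 + 4)*(-4)))) = 308*(-593 + (17 + 2*(8*(-4)))) = 308*(-593 + (17 + 2*(-32))) = 308*(-593 + (17 - 64)) = 308*(-593 - 47) = 308*(-640) = -197120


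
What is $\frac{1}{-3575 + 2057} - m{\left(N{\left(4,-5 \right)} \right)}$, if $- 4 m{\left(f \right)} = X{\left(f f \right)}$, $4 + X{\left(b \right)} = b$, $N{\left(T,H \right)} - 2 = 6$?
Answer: $\frac{22769}{1518} \approx 14.999$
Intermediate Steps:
$N{\left(T,H \right)} = 8$ ($N{\left(T,H \right)} = 2 + 6 = 8$)
$X{\left(b \right)} = -4 + b$
$m{\left(f \right)} = 1 - \frac{f^{2}}{4}$ ($m{\left(f \right)} = - \frac{-4 + f f}{4} = - \frac{-4 + f^{2}}{4} = 1 - \frac{f^{2}}{4}$)
$\frac{1}{-3575 + 2057} - m{\left(N{\left(4,-5 \right)} \right)} = \frac{1}{-3575 + 2057} - \left(1 - \frac{8^{2}}{4}\right) = \frac{1}{-1518} - \left(1 - 16\right) = - \frac{1}{1518} - \left(1 - 16\right) = - \frac{1}{1518} - -15 = - \frac{1}{1518} + 15 = \frac{22769}{1518}$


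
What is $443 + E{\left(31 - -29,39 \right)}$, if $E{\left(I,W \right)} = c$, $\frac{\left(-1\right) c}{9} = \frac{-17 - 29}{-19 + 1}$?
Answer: $420$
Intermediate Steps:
$c = -23$ ($c = - 9 \frac{-17 - 29}{-19 + 1} = - 9 \left(- \frac{46}{-18}\right) = - 9 \left(\left(-46\right) \left(- \frac{1}{18}\right)\right) = \left(-9\right) \frac{23}{9} = -23$)
$E{\left(I,W \right)} = -23$
$443 + E{\left(31 - -29,39 \right)} = 443 - 23 = 420$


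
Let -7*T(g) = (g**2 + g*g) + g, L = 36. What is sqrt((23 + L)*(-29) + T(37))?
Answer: 4*I*sqrt(6454)/7 ≈ 45.907*I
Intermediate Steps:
T(g) = -2*g**2/7 - g/7 (T(g) = -((g**2 + g*g) + g)/7 = -((g**2 + g**2) + g)/7 = -(2*g**2 + g)/7 = -(g + 2*g**2)/7 = -2*g**2/7 - g/7)
sqrt((23 + L)*(-29) + T(37)) = sqrt((23 + 36)*(-29) - 1/7*37*(1 + 2*37)) = sqrt(59*(-29) - 1/7*37*(1 + 74)) = sqrt(-1711 - 1/7*37*75) = sqrt(-1711 - 2775/7) = sqrt(-14752/7) = 4*I*sqrt(6454)/7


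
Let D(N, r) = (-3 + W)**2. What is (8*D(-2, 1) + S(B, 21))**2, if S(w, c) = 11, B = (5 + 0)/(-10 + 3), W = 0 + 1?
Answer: 1849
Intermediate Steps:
W = 1
B = -5/7 (B = 5/(-7) = 5*(-1/7) = -5/7 ≈ -0.71429)
D(N, r) = 4 (D(N, r) = (-3 + 1)**2 = (-2)**2 = 4)
(8*D(-2, 1) + S(B, 21))**2 = (8*4 + 11)**2 = (32 + 11)**2 = 43**2 = 1849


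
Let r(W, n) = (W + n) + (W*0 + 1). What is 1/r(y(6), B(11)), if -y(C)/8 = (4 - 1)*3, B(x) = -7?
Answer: -1/78 ≈ -0.012821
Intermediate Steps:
y(C) = -72 (y(C) = -8*(4 - 1)*3 = -24*3 = -8*9 = -72)
r(W, n) = 1 + W + n (r(W, n) = (W + n) + (0 + 1) = (W + n) + 1 = 1 + W + n)
1/r(y(6), B(11)) = 1/(1 - 72 - 7) = 1/(-78) = -1/78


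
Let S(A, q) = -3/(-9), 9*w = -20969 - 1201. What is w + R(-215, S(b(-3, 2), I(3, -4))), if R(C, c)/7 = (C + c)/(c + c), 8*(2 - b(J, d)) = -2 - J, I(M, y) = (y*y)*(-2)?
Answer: -14152/3 ≈ -4717.3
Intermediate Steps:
I(M, y) = -2*y² (I(M, y) = y²*(-2) = -2*y²)
w = -7390/3 (w = (-20969 - 1201)/9 = (⅑)*(-22170) = -7390/3 ≈ -2463.3)
b(J, d) = 9/4 + J/8 (b(J, d) = 2 - (-2 - J)/8 = 2 + (¼ + J/8) = 9/4 + J/8)
S(A, q) = ⅓ (S(A, q) = -3*(-⅑) = ⅓)
R(C, c) = 7*(C + c)/(2*c) (R(C, c) = 7*((C + c)/(c + c)) = 7*((C + c)/((2*c))) = 7*((C + c)*(1/(2*c))) = 7*((C + c)/(2*c)) = 7*(C + c)/(2*c))
w + R(-215, S(b(-3, 2), I(3, -4))) = -7390/3 + 7*(-215 + ⅓)/(2*(⅓)) = -7390/3 + (7/2)*3*(-644/3) = -7390/3 - 2254 = -14152/3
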